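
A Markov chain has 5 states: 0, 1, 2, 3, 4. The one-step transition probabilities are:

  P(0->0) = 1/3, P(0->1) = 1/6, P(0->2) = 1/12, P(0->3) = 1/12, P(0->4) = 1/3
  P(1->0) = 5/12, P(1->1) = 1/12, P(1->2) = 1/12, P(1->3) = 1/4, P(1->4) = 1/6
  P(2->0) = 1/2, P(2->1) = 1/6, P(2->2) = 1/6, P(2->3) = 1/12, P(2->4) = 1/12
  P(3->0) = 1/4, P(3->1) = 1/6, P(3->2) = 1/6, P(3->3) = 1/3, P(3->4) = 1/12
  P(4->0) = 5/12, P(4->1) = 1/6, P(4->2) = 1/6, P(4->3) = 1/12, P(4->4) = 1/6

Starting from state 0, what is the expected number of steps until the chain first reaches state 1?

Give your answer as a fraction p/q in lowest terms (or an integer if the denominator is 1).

Let h_i = expected steps to first reach 1 from state i.
Boundary: h_1 = 0.
First-step equations for the other states:
  h_0 = 1 + 1/3*h_0 + 1/6*h_1 + 1/12*h_2 + 1/12*h_3 + 1/3*h_4
  h_2 = 1 + 1/2*h_0 + 1/6*h_1 + 1/6*h_2 + 1/12*h_3 + 1/12*h_4
  h_3 = 1 + 1/4*h_0 + 1/6*h_1 + 1/6*h_2 + 1/3*h_3 + 1/12*h_4
  h_4 = 1 + 5/12*h_0 + 1/6*h_1 + 1/6*h_2 + 1/12*h_3 + 1/6*h_4

Substituting h_1 = 0 and rearranging gives the linear system (I - Q) h = 1:
  [2/3, -1/12, -1/12, -1/3] . (h_0, h_2, h_3, h_4) = 1
  [-1/2, 5/6, -1/12, -1/12] . (h_0, h_2, h_3, h_4) = 1
  [-1/4, -1/6, 2/3, -1/12] . (h_0, h_2, h_3, h_4) = 1
  [-5/12, -1/6, -1/12, 5/6] . (h_0, h_2, h_3, h_4) = 1

Solving yields:
  h_0 = 6
  h_2 = 6
  h_3 = 6
  h_4 = 6

Starting state is 0, so the expected hitting time is h_0 = 6.

Answer: 6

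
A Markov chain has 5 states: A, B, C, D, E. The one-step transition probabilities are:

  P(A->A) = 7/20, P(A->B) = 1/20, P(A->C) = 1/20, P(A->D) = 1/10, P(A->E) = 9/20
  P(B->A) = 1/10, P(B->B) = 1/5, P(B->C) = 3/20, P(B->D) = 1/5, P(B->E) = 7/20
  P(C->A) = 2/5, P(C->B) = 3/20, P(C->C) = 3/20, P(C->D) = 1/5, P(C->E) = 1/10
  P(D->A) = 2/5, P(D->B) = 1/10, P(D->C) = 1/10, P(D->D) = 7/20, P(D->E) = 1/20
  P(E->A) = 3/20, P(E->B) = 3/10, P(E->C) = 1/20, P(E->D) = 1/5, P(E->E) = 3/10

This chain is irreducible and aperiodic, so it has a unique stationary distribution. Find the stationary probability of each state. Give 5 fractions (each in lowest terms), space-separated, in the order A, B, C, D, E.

Answer: 30227/112974 18445/112974 9605/112974 11513/56487 10557/37658

Derivation:
The stationary distribution satisfies pi = pi * P, i.e.:
  pi_A = 7/20*pi_A + 1/10*pi_B + 2/5*pi_C + 2/5*pi_D + 3/20*pi_E
  pi_B = 1/20*pi_A + 1/5*pi_B + 3/20*pi_C + 1/10*pi_D + 3/10*pi_E
  pi_C = 1/20*pi_A + 3/20*pi_B + 3/20*pi_C + 1/10*pi_D + 1/20*pi_E
  pi_D = 1/10*pi_A + 1/5*pi_B + 1/5*pi_C + 7/20*pi_D + 1/5*pi_E
  pi_E = 9/20*pi_A + 7/20*pi_B + 1/10*pi_C + 1/20*pi_D + 3/10*pi_E
with normalization: pi_A + pi_B + pi_C + pi_D + pi_E = 1.

Using the first 4 balance equations plus normalization, the linear system A*pi = b is:
  [-13/20, 1/10, 2/5, 2/5, 3/20] . pi = 0
  [1/20, -4/5, 3/20, 1/10, 3/10] . pi = 0
  [1/20, 3/20, -17/20, 1/10, 1/20] . pi = 0
  [1/10, 1/5, 1/5, -13/20, 1/5] . pi = 0
  [1, 1, 1, 1, 1] . pi = 1

Solving yields:
  pi_A = 30227/112974
  pi_B = 18445/112974
  pi_C = 9605/112974
  pi_D = 11513/56487
  pi_E = 10557/37658

Verification (pi * P):
  30227/112974*7/20 + 18445/112974*1/10 + 9605/112974*2/5 + 11513/56487*2/5 + 10557/37658*3/20 = 30227/112974 = pi_A  (ok)
  30227/112974*1/20 + 18445/112974*1/5 + 9605/112974*3/20 + 11513/56487*1/10 + 10557/37658*3/10 = 18445/112974 = pi_B  (ok)
  30227/112974*1/20 + 18445/112974*3/20 + 9605/112974*3/20 + 11513/56487*1/10 + 10557/37658*1/20 = 9605/112974 = pi_C  (ok)
  30227/112974*1/10 + 18445/112974*1/5 + 9605/112974*1/5 + 11513/56487*7/20 + 10557/37658*1/5 = 11513/56487 = pi_D  (ok)
  30227/112974*9/20 + 18445/112974*7/20 + 9605/112974*1/10 + 11513/56487*1/20 + 10557/37658*3/10 = 10557/37658 = pi_E  (ok)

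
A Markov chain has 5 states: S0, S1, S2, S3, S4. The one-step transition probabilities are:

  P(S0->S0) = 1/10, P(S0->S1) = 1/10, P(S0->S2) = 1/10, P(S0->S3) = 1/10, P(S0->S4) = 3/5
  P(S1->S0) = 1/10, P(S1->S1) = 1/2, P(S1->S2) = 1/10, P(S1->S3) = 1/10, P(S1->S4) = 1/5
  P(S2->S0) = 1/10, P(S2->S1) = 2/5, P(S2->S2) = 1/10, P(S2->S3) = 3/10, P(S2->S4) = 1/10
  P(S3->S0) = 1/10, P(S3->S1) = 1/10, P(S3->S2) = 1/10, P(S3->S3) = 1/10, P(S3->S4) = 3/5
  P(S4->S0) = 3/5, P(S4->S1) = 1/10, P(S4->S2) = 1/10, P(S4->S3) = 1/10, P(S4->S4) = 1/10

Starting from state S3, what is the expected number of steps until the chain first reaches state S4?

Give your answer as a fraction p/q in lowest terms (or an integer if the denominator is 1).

Answer: 300/139

Derivation:
Let h_i = expected steps to first reach S4 from state i.
Boundary: h_S4 = 0.
First-step equations for the other states:
  h_S0 = 1 + 1/10*h_S0 + 1/10*h_S1 + 1/10*h_S2 + 1/10*h_S3 + 3/5*h_S4
  h_S1 = 1 + 1/10*h_S0 + 1/2*h_S1 + 1/10*h_S2 + 1/10*h_S3 + 1/5*h_S4
  h_S2 = 1 + 1/10*h_S0 + 2/5*h_S1 + 1/10*h_S2 + 3/10*h_S3 + 1/10*h_S4
  h_S3 = 1 + 1/10*h_S0 + 1/10*h_S1 + 1/10*h_S2 + 1/10*h_S3 + 3/5*h_S4

Substituting h_S4 = 0 and rearranging gives the linear system (I - Q) h = 1:
  [9/10, -1/10, -1/10, -1/10] . (h_S0, h_S1, h_S2, h_S3) = 1
  [-1/10, 1/2, -1/10, -1/10] . (h_S0, h_S1, h_S2, h_S3) = 1
  [-1/10, -2/5, 9/10, -3/10] . (h_S0, h_S1, h_S2, h_S3) = 1
  [-1/10, -1/10, -1/10, 9/10] . (h_S0, h_S1, h_S2, h_S3) = 1

Solving yields:
  h_S0 = 300/139
  h_S1 = 500/139
  h_S2 = 510/139
  h_S3 = 300/139

Starting state is S3, so the expected hitting time is h_S3 = 300/139.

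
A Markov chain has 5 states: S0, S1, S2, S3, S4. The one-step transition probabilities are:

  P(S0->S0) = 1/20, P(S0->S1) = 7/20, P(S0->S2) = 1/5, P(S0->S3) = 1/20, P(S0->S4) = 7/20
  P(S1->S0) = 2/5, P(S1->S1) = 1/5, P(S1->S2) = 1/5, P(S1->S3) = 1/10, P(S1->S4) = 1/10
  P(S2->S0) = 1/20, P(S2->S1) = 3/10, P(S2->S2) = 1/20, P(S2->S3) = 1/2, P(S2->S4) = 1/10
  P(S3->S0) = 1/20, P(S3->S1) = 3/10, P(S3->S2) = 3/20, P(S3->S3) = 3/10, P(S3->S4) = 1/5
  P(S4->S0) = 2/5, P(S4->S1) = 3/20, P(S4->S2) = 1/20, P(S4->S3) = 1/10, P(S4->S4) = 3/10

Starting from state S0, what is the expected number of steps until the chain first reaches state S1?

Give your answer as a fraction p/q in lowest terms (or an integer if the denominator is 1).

Answer: 71920/20103

Derivation:
Let h_i = expected steps to first reach S1 from state i.
Boundary: h_S1 = 0.
First-step equations for the other states:
  h_S0 = 1 + 1/20*h_S0 + 7/20*h_S1 + 1/5*h_S2 + 1/20*h_S3 + 7/20*h_S4
  h_S2 = 1 + 1/20*h_S0 + 3/10*h_S1 + 1/20*h_S2 + 1/2*h_S3 + 1/10*h_S4
  h_S3 = 1 + 1/20*h_S0 + 3/10*h_S1 + 3/20*h_S2 + 3/10*h_S3 + 1/5*h_S4
  h_S4 = 1 + 2/5*h_S0 + 3/20*h_S1 + 1/20*h_S2 + 1/10*h_S3 + 3/10*h_S4

Substituting h_S1 = 0 and rearranging gives the linear system (I - Q) h = 1:
  [19/20, -1/5, -1/20, -7/20] . (h_S0, h_S2, h_S3, h_S4) = 1
  [-1/20, 19/20, -1/2, -1/10] . (h_S0, h_S2, h_S3, h_S4) = 1
  [-1/20, -3/20, 7/10, -1/5] . (h_S0, h_S2, h_S3, h_S4) = 1
  [-2/5, -1/20, -1/10, 7/10] . (h_S0, h_S2, h_S3, h_S4) = 1

Solving yields:
  h_S0 = 71920/20103
  h_S2 = 72860/20103
  h_S3 = 24640/6701
  h_S4 = 85580/20103

Starting state is S0, so the expected hitting time is h_S0 = 71920/20103.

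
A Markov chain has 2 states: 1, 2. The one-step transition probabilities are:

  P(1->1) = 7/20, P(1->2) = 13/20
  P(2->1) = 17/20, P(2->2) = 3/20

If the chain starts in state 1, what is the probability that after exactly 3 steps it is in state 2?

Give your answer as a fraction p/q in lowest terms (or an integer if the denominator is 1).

Computing P^3 by repeated multiplication:
P^1 =
  1: [7/20, 13/20]
  2: [17/20, 3/20]
P^2 =
  1: [27/40, 13/40]
  2: [17/40, 23/40]
P^3 =
  1: [41/80, 39/80]
  2: [51/80, 29/80]

(P^3)[1 -> 2] = 39/80

Answer: 39/80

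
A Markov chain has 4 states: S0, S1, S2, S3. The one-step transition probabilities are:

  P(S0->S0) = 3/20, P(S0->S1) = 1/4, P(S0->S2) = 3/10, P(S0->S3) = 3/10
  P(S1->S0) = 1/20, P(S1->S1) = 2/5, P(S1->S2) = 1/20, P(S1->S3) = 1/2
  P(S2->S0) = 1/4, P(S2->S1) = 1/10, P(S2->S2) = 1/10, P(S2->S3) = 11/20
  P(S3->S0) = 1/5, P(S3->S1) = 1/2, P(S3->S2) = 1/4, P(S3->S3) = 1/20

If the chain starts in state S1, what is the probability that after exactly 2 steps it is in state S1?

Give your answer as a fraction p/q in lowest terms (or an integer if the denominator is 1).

Computing P^2 by repeated multiplication:
P^1 =
  S0: [3/20, 1/4, 3/10, 3/10]
  S1: [1/20, 2/5, 1/20, 1/2]
  S2: [1/4, 1/10, 1/10, 11/20]
  S3: [1/5, 1/2, 1/4, 1/20]
P^2 =
  S0: [17/100, 127/400, 13/80, 7/20]
  S1: [7/50, 171/400, 33/200, 107/400]
  S2: [71/400, 31/80, 91/400, 83/400]
  S3: [51/400, 3/10, 49/400, 9/20]

(P^2)[S1 -> S1] = 171/400

Answer: 171/400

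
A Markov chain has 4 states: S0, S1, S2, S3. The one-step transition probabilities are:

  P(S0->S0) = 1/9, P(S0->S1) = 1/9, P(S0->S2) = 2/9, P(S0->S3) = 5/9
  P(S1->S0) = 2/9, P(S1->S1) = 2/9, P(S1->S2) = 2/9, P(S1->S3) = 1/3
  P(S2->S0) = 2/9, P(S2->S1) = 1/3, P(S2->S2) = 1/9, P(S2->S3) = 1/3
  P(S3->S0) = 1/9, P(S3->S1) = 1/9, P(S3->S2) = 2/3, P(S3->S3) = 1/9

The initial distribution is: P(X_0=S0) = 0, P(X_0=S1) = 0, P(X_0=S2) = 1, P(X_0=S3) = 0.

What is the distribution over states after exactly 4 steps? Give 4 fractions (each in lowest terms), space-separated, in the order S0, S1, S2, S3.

Answer: 1115/6561 1348/6561 2101/6561 1997/6561

Derivation:
Propagating the distribution step by step (d_{t+1} = d_t * P):
d_0 = (S0=0, S1=0, S2=1, S3=0)
  d_1[S0] = 0*1/9 + 0*2/9 + 1*2/9 + 0*1/9 = 2/9
  d_1[S1] = 0*1/9 + 0*2/9 + 1*1/3 + 0*1/9 = 1/3
  d_1[S2] = 0*2/9 + 0*2/9 + 1*1/9 + 0*2/3 = 1/9
  d_1[S3] = 0*5/9 + 0*1/3 + 1*1/3 + 0*1/9 = 1/3
d_1 = (S0=2/9, S1=1/3, S2=1/9, S3=1/3)
  d_2[S0] = 2/9*1/9 + 1/3*2/9 + 1/9*2/9 + 1/3*1/9 = 13/81
  d_2[S1] = 2/9*1/9 + 1/3*2/9 + 1/9*1/3 + 1/3*1/9 = 14/81
  d_2[S2] = 2/9*2/9 + 1/3*2/9 + 1/9*1/9 + 1/3*2/3 = 29/81
  d_2[S3] = 2/9*5/9 + 1/3*1/3 + 1/9*1/3 + 1/3*1/9 = 25/81
d_2 = (S0=13/81, S1=14/81, S2=29/81, S3=25/81)
  d_3[S0] = 13/81*1/9 + 14/81*2/9 + 29/81*2/9 + 25/81*1/9 = 124/729
  d_3[S1] = 13/81*1/9 + 14/81*2/9 + 29/81*1/3 + 25/81*1/9 = 17/81
  d_3[S2] = 13/81*2/9 + 14/81*2/9 + 29/81*1/9 + 25/81*2/3 = 233/729
  d_3[S3] = 13/81*5/9 + 14/81*1/3 + 29/81*1/3 + 25/81*1/9 = 73/243
d_3 = (S0=124/729, S1=17/81, S2=233/729, S3=73/243)
  d_4[S0] = 124/729*1/9 + 17/81*2/9 + 233/729*2/9 + 73/243*1/9 = 1115/6561
  d_4[S1] = 124/729*1/9 + 17/81*2/9 + 233/729*1/3 + 73/243*1/9 = 1348/6561
  d_4[S2] = 124/729*2/9 + 17/81*2/9 + 233/729*1/9 + 73/243*2/3 = 2101/6561
  d_4[S3] = 124/729*5/9 + 17/81*1/3 + 233/729*1/3 + 73/243*1/9 = 1997/6561
d_4 = (S0=1115/6561, S1=1348/6561, S2=2101/6561, S3=1997/6561)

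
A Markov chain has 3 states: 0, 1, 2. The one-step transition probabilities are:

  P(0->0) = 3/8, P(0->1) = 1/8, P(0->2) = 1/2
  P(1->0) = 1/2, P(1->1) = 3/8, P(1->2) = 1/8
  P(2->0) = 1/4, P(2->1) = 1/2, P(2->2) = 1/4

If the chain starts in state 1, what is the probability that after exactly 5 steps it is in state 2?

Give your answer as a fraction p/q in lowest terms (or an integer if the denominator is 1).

Computing P^5 by repeated multiplication:
P^1 =
  0: [3/8, 1/8, 1/2]
  1: [1/2, 3/8, 1/8]
  2: [1/4, 1/2, 1/4]
P^2 =
  0: [21/64, 11/32, 21/64]
  1: [13/32, 17/64, 21/64]
  2: [13/32, 11/32, 1/4]
P^3 =
  0: [193/512, 171/512, 37/128]
  1: [47/128, 161/512, 163/512]
  2: [99/256, 39/128, 79/256]
P^4 =
  0: [1559/4096, 649/2048, 1239/4096]
  1: [767/2048, 1323/4096, 1239/4096]
  2: [767/2048, 649/2048, 79/256]
P^5 =
  0: [12347/32768, 10409/32768, 2503/8192]
  1: [3093/8192, 10459/32768, 9937/32768]
  2: [6161/16384, 2621/8192, 4981/16384]

(P^5)[1 -> 2] = 9937/32768

Answer: 9937/32768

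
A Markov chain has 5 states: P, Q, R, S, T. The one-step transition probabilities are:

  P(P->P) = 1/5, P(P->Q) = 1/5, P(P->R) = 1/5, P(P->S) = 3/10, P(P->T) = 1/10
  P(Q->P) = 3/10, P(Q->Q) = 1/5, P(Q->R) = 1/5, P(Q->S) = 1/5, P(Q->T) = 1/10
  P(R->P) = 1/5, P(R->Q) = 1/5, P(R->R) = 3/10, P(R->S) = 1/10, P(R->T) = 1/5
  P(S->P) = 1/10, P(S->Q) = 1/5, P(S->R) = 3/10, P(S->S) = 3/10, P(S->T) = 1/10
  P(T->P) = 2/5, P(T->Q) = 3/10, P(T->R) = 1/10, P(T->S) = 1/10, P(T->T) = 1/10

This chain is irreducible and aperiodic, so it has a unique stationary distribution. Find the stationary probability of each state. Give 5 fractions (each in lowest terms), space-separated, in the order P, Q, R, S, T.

Answer: 2098/9321 1979/9321 2159/9321 149/717 1148/9321

Derivation:
The stationary distribution satisfies pi = pi * P, i.e.:
  pi_P = 1/5*pi_P + 3/10*pi_Q + 1/5*pi_R + 1/10*pi_S + 2/5*pi_T
  pi_Q = 1/5*pi_P + 1/5*pi_Q + 1/5*pi_R + 1/5*pi_S + 3/10*pi_T
  pi_R = 1/5*pi_P + 1/5*pi_Q + 3/10*pi_R + 3/10*pi_S + 1/10*pi_T
  pi_S = 3/10*pi_P + 1/5*pi_Q + 1/10*pi_R + 3/10*pi_S + 1/10*pi_T
  pi_T = 1/10*pi_P + 1/10*pi_Q + 1/5*pi_R + 1/10*pi_S + 1/10*pi_T
with normalization: pi_P + pi_Q + pi_R + pi_S + pi_T = 1.

Using the first 4 balance equations plus normalization, the linear system A*pi = b is:
  [-4/5, 3/10, 1/5, 1/10, 2/5] . pi = 0
  [1/5, -4/5, 1/5, 1/5, 3/10] . pi = 0
  [1/5, 1/5, -7/10, 3/10, 1/10] . pi = 0
  [3/10, 1/5, 1/10, -7/10, 1/10] . pi = 0
  [1, 1, 1, 1, 1] . pi = 1

Solving yields:
  pi_P = 2098/9321
  pi_Q = 1979/9321
  pi_R = 2159/9321
  pi_S = 149/717
  pi_T = 1148/9321

Verification (pi * P):
  2098/9321*1/5 + 1979/9321*3/10 + 2159/9321*1/5 + 149/717*1/10 + 1148/9321*2/5 = 2098/9321 = pi_P  (ok)
  2098/9321*1/5 + 1979/9321*1/5 + 2159/9321*1/5 + 149/717*1/5 + 1148/9321*3/10 = 1979/9321 = pi_Q  (ok)
  2098/9321*1/5 + 1979/9321*1/5 + 2159/9321*3/10 + 149/717*3/10 + 1148/9321*1/10 = 2159/9321 = pi_R  (ok)
  2098/9321*3/10 + 1979/9321*1/5 + 2159/9321*1/10 + 149/717*3/10 + 1148/9321*1/10 = 149/717 = pi_S  (ok)
  2098/9321*1/10 + 1979/9321*1/10 + 2159/9321*1/5 + 149/717*1/10 + 1148/9321*1/10 = 1148/9321 = pi_T  (ok)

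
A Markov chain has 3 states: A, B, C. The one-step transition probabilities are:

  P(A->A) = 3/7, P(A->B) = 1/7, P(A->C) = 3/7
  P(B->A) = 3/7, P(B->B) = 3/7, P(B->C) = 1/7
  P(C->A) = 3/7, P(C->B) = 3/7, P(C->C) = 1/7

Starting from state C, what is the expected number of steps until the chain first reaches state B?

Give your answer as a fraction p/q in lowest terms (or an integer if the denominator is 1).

Answer: 49/15

Derivation:
Let h_i = expected steps to first reach B from state i.
Boundary: h_B = 0.
First-step equations for the other states:
  h_A = 1 + 3/7*h_A + 1/7*h_B + 3/7*h_C
  h_C = 1 + 3/7*h_A + 3/7*h_B + 1/7*h_C

Substituting h_B = 0 and rearranging gives the linear system (I - Q) h = 1:
  [4/7, -3/7] . (h_A, h_C) = 1
  [-3/7, 6/7] . (h_A, h_C) = 1

Solving yields:
  h_A = 21/5
  h_C = 49/15

Starting state is C, so the expected hitting time is h_C = 49/15.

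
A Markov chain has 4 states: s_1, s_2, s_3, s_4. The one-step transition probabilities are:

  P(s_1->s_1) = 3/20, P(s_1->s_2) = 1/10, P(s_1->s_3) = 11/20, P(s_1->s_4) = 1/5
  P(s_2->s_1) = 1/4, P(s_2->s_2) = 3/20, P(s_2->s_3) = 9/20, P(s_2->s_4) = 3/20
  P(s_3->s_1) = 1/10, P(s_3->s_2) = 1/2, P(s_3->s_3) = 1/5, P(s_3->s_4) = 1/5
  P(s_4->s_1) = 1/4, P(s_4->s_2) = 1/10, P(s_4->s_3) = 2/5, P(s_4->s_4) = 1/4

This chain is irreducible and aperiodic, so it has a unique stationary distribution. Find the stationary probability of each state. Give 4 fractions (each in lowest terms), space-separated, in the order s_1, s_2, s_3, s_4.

Answer: 1778/10027 2602/10027 3673/10027 1974/10027

Derivation:
The stationary distribution satisfies pi = pi * P, i.e.:
  pi_s_1 = 3/20*pi_s_1 + 1/4*pi_s_2 + 1/10*pi_s_3 + 1/4*pi_s_4
  pi_s_2 = 1/10*pi_s_1 + 3/20*pi_s_2 + 1/2*pi_s_3 + 1/10*pi_s_4
  pi_s_3 = 11/20*pi_s_1 + 9/20*pi_s_2 + 1/5*pi_s_3 + 2/5*pi_s_4
  pi_s_4 = 1/5*pi_s_1 + 3/20*pi_s_2 + 1/5*pi_s_3 + 1/4*pi_s_4
with normalization: pi_s_1 + pi_s_2 + pi_s_3 + pi_s_4 = 1.

Using the first 3 balance equations plus normalization, the linear system A*pi = b is:
  [-17/20, 1/4, 1/10, 1/4] . pi = 0
  [1/10, -17/20, 1/2, 1/10] . pi = 0
  [11/20, 9/20, -4/5, 2/5] . pi = 0
  [1, 1, 1, 1] . pi = 1

Solving yields:
  pi_s_1 = 1778/10027
  pi_s_2 = 2602/10027
  pi_s_3 = 3673/10027
  pi_s_4 = 1974/10027

Verification (pi * P):
  1778/10027*3/20 + 2602/10027*1/4 + 3673/10027*1/10 + 1974/10027*1/4 = 1778/10027 = pi_s_1  (ok)
  1778/10027*1/10 + 2602/10027*3/20 + 3673/10027*1/2 + 1974/10027*1/10 = 2602/10027 = pi_s_2  (ok)
  1778/10027*11/20 + 2602/10027*9/20 + 3673/10027*1/5 + 1974/10027*2/5 = 3673/10027 = pi_s_3  (ok)
  1778/10027*1/5 + 2602/10027*3/20 + 3673/10027*1/5 + 1974/10027*1/4 = 1974/10027 = pi_s_4  (ok)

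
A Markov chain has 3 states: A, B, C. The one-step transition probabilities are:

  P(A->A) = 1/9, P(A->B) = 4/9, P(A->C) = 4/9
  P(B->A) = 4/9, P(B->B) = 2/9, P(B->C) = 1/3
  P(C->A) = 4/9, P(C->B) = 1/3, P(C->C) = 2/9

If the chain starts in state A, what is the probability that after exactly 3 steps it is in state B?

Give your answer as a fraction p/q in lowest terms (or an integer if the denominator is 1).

Answer: 28/81

Derivation:
Computing P^3 by repeated multiplication:
P^1 =
  A: [1/9, 4/9, 4/9]
  B: [4/9, 2/9, 1/3]
  C: [4/9, 1/3, 2/9]
P^2 =
  A: [11/27, 8/27, 8/27]
  B: [8/27, 29/81, 28/81]
  C: [8/27, 28/81, 29/81]
P^3 =
  A: [25/81, 28/81, 28/81]
  B: [28/81, 238/729, 239/729]
  C: [28/81, 239/729, 238/729]

(P^3)[A -> B] = 28/81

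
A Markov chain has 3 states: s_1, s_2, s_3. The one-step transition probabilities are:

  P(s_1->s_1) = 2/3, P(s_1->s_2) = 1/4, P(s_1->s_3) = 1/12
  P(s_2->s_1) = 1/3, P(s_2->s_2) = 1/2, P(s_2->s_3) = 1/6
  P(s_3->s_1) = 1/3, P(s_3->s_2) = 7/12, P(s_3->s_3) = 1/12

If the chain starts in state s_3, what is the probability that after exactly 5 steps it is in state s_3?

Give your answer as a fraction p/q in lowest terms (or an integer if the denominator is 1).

Computing P^5 by repeated multiplication:
P^1 =
  s_1: [2/3, 1/4, 1/12]
  s_2: [1/3, 1/2, 1/6]
  s_3: [1/3, 7/12, 1/12]
P^2 =
  s_1: [5/9, 49/144, 5/48]
  s_2: [4/9, 31/72, 1/8]
  s_3: [4/9, 61/144, 19/144]
P^3 =
  s_1: [14/27, 71/192, 193/1728]
  s_2: [13/27, 115/288, 103/864]
  s_3: [13/27, 691/1728, 205/1728]
P^4 =
  s_1: [41/81, 7873/20736, 263/2304]
  s_2: [40/81, 4039/10368, 403/3456]
  s_3: [40/81, 8077/20736, 2419/20736]
P^5 =
  s_1: [122/243, 31765/82944, 28609/248832]
  s_2: [121/243, 16019/41472, 14407/124416]
  s_3: [121/243, 96115/248832, 28813/248832]

(P^5)[s_3 -> s_3] = 28813/248832

Answer: 28813/248832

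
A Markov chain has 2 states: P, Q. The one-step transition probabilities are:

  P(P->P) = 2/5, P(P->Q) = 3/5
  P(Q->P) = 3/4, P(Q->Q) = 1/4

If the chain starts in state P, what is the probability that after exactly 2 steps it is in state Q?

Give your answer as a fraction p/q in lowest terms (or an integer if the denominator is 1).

Computing P^2 by repeated multiplication:
P^1 =
  P: [2/5, 3/5]
  Q: [3/4, 1/4]
P^2 =
  P: [61/100, 39/100]
  Q: [39/80, 41/80]

(P^2)[P -> Q] = 39/100

Answer: 39/100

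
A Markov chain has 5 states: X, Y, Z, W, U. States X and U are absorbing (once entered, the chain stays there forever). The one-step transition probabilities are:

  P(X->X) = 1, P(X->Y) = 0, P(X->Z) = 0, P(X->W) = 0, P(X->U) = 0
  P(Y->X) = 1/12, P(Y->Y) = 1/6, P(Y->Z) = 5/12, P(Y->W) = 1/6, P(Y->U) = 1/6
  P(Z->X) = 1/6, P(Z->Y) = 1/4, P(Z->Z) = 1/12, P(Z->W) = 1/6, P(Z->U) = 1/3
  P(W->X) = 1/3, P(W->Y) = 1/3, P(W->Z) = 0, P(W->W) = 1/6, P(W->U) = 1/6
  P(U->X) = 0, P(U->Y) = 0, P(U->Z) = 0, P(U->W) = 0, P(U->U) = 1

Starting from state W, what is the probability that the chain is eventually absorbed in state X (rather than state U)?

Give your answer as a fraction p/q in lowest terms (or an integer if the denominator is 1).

Answer: 232/411

Derivation:
Let a_i = P(absorbed in X | start in state i).
Boundary conditions: a_X = 1, a_U = 0.
For each transient state i, a_i = sum_j P(i->j) * a_j:
  a_Y = 1/12*a_X + 1/6*a_Y + 5/12*a_Z + 1/6*a_W + 1/6*a_U
  a_Z = 1/6*a_X + 1/4*a_Y + 1/12*a_Z + 1/6*a_W + 1/3*a_U
  a_W = 1/3*a_X + 1/3*a_Y + 0*a_Z + 1/6*a_W + 1/6*a_U

Substituting a_X = 1 and a_U = 0, rearrange to (I - Q) a = r where r[i] = P(i -> X):
  [5/6, -5/12, -1/6] . (a_Y, a_Z, a_W) = 1/12
  [-1/4, 11/12, -1/6] . (a_Y, a_Z, a_W) = 1/6
  [-1/3, 0, 5/6] . (a_Y, a_Z, a_W) = 1/3

Solving yields:
  a_Y = 169/411
  a_Z = 163/411
  a_W = 232/411

Starting state is W, so the absorption probability is a_W = 232/411.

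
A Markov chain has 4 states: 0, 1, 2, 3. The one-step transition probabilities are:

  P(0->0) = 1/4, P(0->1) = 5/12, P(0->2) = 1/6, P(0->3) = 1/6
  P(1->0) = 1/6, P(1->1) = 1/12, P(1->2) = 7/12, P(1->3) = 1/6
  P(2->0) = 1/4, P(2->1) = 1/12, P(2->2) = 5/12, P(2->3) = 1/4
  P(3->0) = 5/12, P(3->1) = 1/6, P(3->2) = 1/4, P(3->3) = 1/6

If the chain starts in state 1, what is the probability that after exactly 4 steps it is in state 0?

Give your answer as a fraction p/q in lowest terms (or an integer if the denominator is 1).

Computing P^4 by repeated multiplication:
P^1 =
  0: [1/4, 5/12, 1/6, 1/6]
  1: [1/6, 1/12, 7/12, 1/6]
  2: [1/4, 1/12, 5/12, 1/4]
  3: [5/12, 1/6, 1/4, 1/6]
P^2 =
  0: [35/144, 13/72, 19/48, 13/72]
  1: [13/48, 11/72, 13/36, 31/144]
  2: [41/144, 3/16, 47/144, 29/144]
  3: [19/72, 17/72, 5/16, 3/16]
P^3 =
  0: [229/864, 155/864, 205/576, 115/576]
  1: [59/216, 331/1728, 65/192, 85/432]
  2: [463/1728, 337/1728, 593/1728, 335/1728]
  3: [113/432, 323/1728, 155/432, 37/192]
P^4 =
  0: [1391/5184, 3905/20736, 1799/5184, 1357/6912]
  1: [5533/20736, 989/5184, 1201/3456, 449/2304]
  2: [613/2304, 145/768, 7255/20736, 4049/20736]
  3: [5527/20736, 3869/20736, 227/648, 1019/5184]

(P^4)[1 -> 0] = 5533/20736

Answer: 5533/20736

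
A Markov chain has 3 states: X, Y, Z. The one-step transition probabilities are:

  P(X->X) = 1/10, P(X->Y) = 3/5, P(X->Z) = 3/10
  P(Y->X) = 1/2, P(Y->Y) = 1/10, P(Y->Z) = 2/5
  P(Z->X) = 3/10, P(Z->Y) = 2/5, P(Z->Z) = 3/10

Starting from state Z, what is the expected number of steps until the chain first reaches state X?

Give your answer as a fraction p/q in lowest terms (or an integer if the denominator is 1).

Let h_i = expected steps to first reach X from state i.
Boundary: h_X = 0.
First-step equations for the other states:
  h_Y = 1 + 1/2*h_X + 1/10*h_Y + 2/5*h_Z
  h_Z = 1 + 3/10*h_X + 2/5*h_Y + 3/10*h_Z

Substituting h_X = 0 and rearranging gives the linear system (I - Q) h = 1:
  [9/10, -2/5] . (h_Y, h_Z) = 1
  [-2/5, 7/10] . (h_Y, h_Z) = 1

Solving yields:
  h_Y = 110/47
  h_Z = 130/47

Starting state is Z, so the expected hitting time is h_Z = 130/47.

Answer: 130/47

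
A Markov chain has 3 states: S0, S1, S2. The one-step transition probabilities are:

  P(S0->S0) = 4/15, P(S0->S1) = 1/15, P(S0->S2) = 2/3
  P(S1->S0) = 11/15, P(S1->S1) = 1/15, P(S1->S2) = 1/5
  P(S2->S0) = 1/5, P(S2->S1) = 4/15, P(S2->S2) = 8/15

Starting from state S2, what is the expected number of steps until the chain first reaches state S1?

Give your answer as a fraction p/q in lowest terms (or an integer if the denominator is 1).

Let h_i = expected steps to first reach S1 from state i.
Boundary: h_S1 = 0.
First-step equations for the other states:
  h_S0 = 1 + 4/15*h_S0 + 1/15*h_S1 + 2/3*h_S2
  h_S2 = 1 + 1/5*h_S0 + 4/15*h_S1 + 8/15*h_S2

Substituting h_S1 = 0 and rearranging gives the linear system (I - Q) h = 1:
  [11/15, -2/3] . (h_S0, h_S2) = 1
  [-1/5, 7/15] . (h_S0, h_S2) = 1

Solving yields:
  h_S0 = 255/47
  h_S2 = 210/47

Starting state is S2, so the expected hitting time is h_S2 = 210/47.

Answer: 210/47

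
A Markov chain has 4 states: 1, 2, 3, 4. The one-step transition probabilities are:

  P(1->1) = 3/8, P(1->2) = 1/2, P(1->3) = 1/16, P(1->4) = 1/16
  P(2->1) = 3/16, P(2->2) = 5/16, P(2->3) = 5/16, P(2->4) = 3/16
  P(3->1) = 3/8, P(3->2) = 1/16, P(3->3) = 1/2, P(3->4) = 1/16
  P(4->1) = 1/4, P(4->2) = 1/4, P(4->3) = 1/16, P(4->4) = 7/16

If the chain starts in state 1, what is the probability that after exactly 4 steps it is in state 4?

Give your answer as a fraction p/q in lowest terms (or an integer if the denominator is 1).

Answer: 2645/16384

Derivation:
Computing P^4 by repeated multiplication:
P^1 =
  1: [3/8, 1/2, 1/16, 1/16]
  2: [3/16, 5/16, 5/16, 3/16]
  3: [3/8, 1/16, 1/2, 1/16]
  4: [1/4, 1/4, 1/16, 7/16]
P^2 =
  1: [35/128, 93/256, 55/256, 19/128]
  2: [75/256, 33/128, 71/256, 11/64]
  3: [91/256, 65/256, 19/64, 3/32]
  4: [35/128, 81/256, 39/256, 33/128]
P^3 =
  1: [1181/4096, 77/256, 1013/4096, 335/2048]
  2: [625/2048, 1177/4096, 1017/4096, 163/1024]
  3: [1293/4096, 1225/4096, 131/512, 265/2048]
  4: [1161/4096, 317/1024, 853/4096, 407/2048]
P^4 =
  1: [4885/16384, 19301/65536, 16115/65536, 2645/16384]
  2: [19741/65536, 9755/32768, 15923/65536, 5181/32768]
  3: [19841/65536, 19637/65536, 4083/16384, 4863/32768]
  4: [2393/8192, 19737/65536, 15139/65536, 2879/16384]

(P^4)[1 -> 4] = 2645/16384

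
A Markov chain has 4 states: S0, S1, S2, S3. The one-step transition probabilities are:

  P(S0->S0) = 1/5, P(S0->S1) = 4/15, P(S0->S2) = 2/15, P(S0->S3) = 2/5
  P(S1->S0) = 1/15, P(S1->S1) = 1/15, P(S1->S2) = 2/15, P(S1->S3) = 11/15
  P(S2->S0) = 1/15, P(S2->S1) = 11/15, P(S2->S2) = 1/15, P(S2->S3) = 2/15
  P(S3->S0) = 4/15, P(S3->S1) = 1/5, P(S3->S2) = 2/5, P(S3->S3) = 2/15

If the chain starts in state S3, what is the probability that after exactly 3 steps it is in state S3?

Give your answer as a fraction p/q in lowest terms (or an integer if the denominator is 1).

Computing P^3 by repeated multiplication:
P^1 =
  S0: [1/5, 4/15, 2/15, 2/5]
  S1: [1/15, 1/15, 2/15, 11/15]
  S2: [1/15, 11/15, 1/15, 2/15]
  S3: [4/15, 1/5, 2/5, 2/15]
P^2 =
  S0: [13/75, 56/225, 52/225, 26/75]
  S1: [2/9, 4/15, 8/25, 43/225]
  S2: [23/225, 32/225, 37/225, 133/225]
  S3: [29/225, 91/225, 32/225, 73/225]
P^3 =
  S0: [179/1125, 1018/3375, 142/675, 74/225]
  S1: [454/3375, 1181/3375, 22/135, 238/675]
  S2: [134/675, 62/225, 7/25, 166/675]
  S3: [502/3375, 778/3375, 142/675, 277/675]

(P^3)[S3 -> S3] = 277/675

Answer: 277/675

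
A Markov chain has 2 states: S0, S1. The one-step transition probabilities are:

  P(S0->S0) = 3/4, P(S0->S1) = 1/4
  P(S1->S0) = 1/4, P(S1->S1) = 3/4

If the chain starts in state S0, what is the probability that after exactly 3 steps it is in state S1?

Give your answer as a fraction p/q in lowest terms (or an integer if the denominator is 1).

Answer: 7/16

Derivation:
Computing P^3 by repeated multiplication:
P^1 =
  S0: [3/4, 1/4]
  S1: [1/4, 3/4]
P^2 =
  S0: [5/8, 3/8]
  S1: [3/8, 5/8]
P^3 =
  S0: [9/16, 7/16]
  S1: [7/16, 9/16]

(P^3)[S0 -> S1] = 7/16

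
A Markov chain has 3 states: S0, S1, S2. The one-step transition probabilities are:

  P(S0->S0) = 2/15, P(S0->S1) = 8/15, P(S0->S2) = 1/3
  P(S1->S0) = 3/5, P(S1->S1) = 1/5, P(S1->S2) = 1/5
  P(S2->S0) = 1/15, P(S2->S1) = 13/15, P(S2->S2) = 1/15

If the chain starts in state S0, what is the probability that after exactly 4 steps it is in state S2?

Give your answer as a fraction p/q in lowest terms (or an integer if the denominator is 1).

Answer: 1211/5625

Derivation:
Computing P^4 by repeated multiplication:
P^1 =
  S0: [2/15, 8/15, 1/3]
  S1: [3/5, 1/5, 1/5]
  S2: [1/15, 13/15, 1/15]
P^2 =
  S0: [9/25, 7/15, 13/75]
  S1: [16/75, 8/15, 19/75]
  S2: [8/15, 4/15, 1/5]
P^3 =
  S0: [382/1125, 98/225, 253/1125]
  S1: [137/375, 11/25, 73/375]
  S2: [11/45, 23/45, 11/45]
P^4 =
  S0: [201/625, 521/1125, 1211/5625]
  S1: [1832/5625, 508/1125, 1253/5625]
  S2: [16/45, 4/9, 1/5]

(P^4)[S0 -> S2] = 1211/5625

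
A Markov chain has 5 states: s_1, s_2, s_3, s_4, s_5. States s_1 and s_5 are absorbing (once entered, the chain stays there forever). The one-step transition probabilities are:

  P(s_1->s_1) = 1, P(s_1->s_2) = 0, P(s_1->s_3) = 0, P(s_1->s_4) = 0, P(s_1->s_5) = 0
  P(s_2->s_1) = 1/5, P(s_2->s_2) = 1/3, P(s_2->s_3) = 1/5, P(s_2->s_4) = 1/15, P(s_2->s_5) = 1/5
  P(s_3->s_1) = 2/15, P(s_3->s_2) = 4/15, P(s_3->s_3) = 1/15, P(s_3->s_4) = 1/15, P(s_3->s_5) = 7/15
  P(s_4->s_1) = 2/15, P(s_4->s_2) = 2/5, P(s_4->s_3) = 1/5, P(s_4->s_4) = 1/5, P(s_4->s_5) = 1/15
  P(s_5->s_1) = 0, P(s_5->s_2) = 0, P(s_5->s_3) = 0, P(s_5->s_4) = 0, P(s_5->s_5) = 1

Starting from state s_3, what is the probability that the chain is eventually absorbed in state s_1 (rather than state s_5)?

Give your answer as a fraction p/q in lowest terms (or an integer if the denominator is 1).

Let a_i = P(absorbed in s_1 | start in state i).
Boundary conditions: a_s_1 = 1, a_s_5 = 0.
For each transient state i, a_i = sum_j P(i->j) * a_j:
  a_s_2 = 1/5*a_s_1 + 1/3*a_s_2 + 1/5*a_s_3 + 1/15*a_s_4 + 1/5*a_s_5
  a_s_3 = 2/15*a_s_1 + 4/15*a_s_2 + 1/15*a_s_3 + 1/15*a_s_4 + 7/15*a_s_5
  a_s_4 = 2/15*a_s_1 + 2/5*a_s_2 + 1/5*a_s_3 + 1/5*a_s_4 + 1/15*a_s_5

Substituting a_s_1 = 1 and a_s_5 = 0, rearrange to (I - Q) a = r where r[i] = P(i -> s_1):
  [2/3, -1/5, -1/15] . (a_s_2, a_s_3, a_s_4) = 1/5
  [-4/15, 14/15, -1/15] . (a_s_2, a_s_3, a_s_4) = 2/15
  [-2/5, -1/5, 4/5] . (a_s_2, a_s_3, a_s_4) = 2/15

Solving yields:
  a_s_2 = 607/1392
  a_s_3 = 209/696
  a_s_4 = 40/87

Starting state is s_3, so the absorption probability is a_s_3 = 209/696.

Answer: 209/696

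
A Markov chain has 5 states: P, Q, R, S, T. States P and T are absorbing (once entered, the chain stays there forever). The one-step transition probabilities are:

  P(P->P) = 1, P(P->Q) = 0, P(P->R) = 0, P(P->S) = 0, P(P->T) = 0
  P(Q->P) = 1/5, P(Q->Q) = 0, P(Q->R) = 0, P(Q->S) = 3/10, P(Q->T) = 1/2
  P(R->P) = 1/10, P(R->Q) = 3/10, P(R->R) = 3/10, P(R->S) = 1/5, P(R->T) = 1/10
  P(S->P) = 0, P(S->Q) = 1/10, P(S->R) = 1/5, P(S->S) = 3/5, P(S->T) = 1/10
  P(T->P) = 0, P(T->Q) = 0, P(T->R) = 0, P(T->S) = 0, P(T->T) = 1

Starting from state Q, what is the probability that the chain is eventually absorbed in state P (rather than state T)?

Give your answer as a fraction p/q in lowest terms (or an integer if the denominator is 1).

Answer: 18/67

Derivation:
Let a_i = P(absorbed in P | start in state i).
Boundary conditions: a_P = 1, a_T = 0.
For each transient state i, a_i = sum_j P(i->j) * a_j:
  a_Q = 1/5*a_P + 0*a_Q + 0*a_R + 3/10*a_S + 1/2*a_T
  a_R = 1/10*a_P + 3/10*a_Q + 3/10*a_R + 1/5*a_S + 1/10*a_T
  a_S = 0*a_P + 1/10*a_Q + 1/5*a_R + 3/5*a_S + 1/10*a_T

Substituting a_P = 1 and a_T = 0, rearrange to (I - Q) a = r where r[i] = P(i -> P):
  [1, 0, -3/10] . (a_Q, a_R, a_S) = 1/5
  [-3/10, 7/10, -1/5] . (a_Q, a_R, a_S) = 1/10
  [-1/10, -1/5, 2/5] . (a_Q, a_R, a_S) = 0

Solving yields:
  a_Q = 18/67
  a_R = 65/201
  a_S = 46/201

Starting state is Q, so the absorption probability is a_Q = 18/67.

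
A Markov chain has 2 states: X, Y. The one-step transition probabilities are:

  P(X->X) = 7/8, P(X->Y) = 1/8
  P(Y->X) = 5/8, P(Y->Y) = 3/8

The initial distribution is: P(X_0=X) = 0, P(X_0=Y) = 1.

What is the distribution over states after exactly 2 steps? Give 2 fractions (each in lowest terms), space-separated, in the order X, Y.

Propagating the distribution step by step (d_{t+1} = d_t * P):
d_0 = (X=0, Y=1)
  d_1[X] = 0*7/8 + 1*5/8 = 5/8
  d_1[Y] = 0*1/8 + 1*3/8 = 3/8
d_1 = (X=5/8, Y=3/8)
  d_2[X] = 5/8*7/8 + 3/8*5/8 = 25/32
  d_2[Y] = 5/8*1/8 + 3/8*3/8 = 7/32
d_2 = (X=25/32, Y=7/32)

Answer: 25/32 7/32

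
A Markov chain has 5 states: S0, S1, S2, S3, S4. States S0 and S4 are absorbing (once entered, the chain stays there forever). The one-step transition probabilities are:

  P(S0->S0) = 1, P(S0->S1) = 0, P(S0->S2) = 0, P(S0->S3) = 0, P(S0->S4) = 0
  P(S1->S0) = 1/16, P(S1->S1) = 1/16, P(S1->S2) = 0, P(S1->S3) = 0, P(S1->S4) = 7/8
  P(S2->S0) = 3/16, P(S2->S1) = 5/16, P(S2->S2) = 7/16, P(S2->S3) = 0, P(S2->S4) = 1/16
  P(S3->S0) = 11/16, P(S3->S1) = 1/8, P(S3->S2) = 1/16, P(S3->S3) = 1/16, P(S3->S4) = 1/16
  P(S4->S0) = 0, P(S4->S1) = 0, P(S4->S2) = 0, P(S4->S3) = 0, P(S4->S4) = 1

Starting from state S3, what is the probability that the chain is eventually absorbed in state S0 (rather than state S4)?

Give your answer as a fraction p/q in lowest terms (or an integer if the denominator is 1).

Let a_i = P(absorbed in S0 | start in state i).
Boundary conditions: a_S0 = 1, a_S4 = 0.
For each transient state i, a_i = sum_j P(i->j) * a_j:
  a_S1 = 1/16*a_S0 + 1/16*a_S1 + 0*a_S2 + 0*a_S3 + 7/8*a_S4
  a_S2 = 3/16*a_S0 + 5/16*a_S1 + 7/16*a_S2 + 0*a_S3 + 1/16*a_S4
  a_S3 = 11/16*a_S0 + 1/8*a_S1 + 1/16*a_S2 + 1/16*a_S3 + 1/16*a_S4

Substituting a_S0 = 1 and a_S4 = 0, rearrange to (I - Q) a = r where r[i] = P(i -> S0):
  [15/16, 0, 0] . (a_S1, a_S2, a_S3) = 1/16
  [-5/16, 9/16, 0] . (a_S1, a_S2, a_S3) = 3/16
  [-1/8, -1/16, 15/16] . (a_S1, a_S2, a_S3) = 11/16

Solving yields:
  a_S1 = 1/15
  a_S2 = 10/27
  a_S3 = 1553/2025

Starting state is S3, so the absorption probability is a_S3 = 1553/2025.

Answer: 1553/2025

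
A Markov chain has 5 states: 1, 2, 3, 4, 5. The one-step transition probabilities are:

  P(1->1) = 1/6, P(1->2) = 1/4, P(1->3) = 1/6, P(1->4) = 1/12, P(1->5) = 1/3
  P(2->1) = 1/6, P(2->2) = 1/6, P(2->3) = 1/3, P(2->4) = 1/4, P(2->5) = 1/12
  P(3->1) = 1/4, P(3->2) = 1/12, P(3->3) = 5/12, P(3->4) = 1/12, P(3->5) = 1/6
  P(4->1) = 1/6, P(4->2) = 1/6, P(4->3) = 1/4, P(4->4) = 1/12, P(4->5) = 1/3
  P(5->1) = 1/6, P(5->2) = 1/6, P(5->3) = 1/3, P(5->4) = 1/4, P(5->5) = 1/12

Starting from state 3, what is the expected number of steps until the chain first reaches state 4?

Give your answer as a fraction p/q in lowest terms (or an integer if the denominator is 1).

Let h_i = expected steps to first reach 4 from state i.
Boundary: h_4 = 0.
First-step equations for the other states:
  h_1 = 1 + 1/6*h_1 + 1/4*h_2 + 1/6*h_3 + 1/12*h_4 + 1/3*h_5
  h_2 = 1 + 1/6*h_1 + 1/6*h_2 + 1/3*h_3 + 1/4*h_4 + 1/12*h_5
  h_3 = 1 + 1/4*h_1 + 1/12*h_2 + 5/12*h_3 + 1/12*h_4 + 1/6*h_5
  h_5 = 1 + 1/6*h_1 + 1/6*h_2 + 1/3*h_3 + 1/4*h_4 + 1/12*h_5

Substituting h_4 = 0 and rearranging gives the linear system (I - Q) h = 1:
  [5/6, -1/4, -1/6, -1/3] . (h_1, h_2, h_3, h_5) = 1
  [-1/6, 5/6, -1/3, -1/12] . (h_1, h_2, h_3, h_5) = 1
  [-1/4, -1/12, 7/12, -1/6] . (h_1, h_2, h_3, h_5) = 1
  [-1/6, -1/6, -1/3, 11/12] . (h_1, h_2, h_3, h_5) = 1

Solving yields:
  h_1 = 912/131
  h_2 = 804/131
  h_3 = 960/131
  h_5 = 804/131

Starting state is 3, so the expected hitting time is h_3 = 960/131.

Answer: 960/131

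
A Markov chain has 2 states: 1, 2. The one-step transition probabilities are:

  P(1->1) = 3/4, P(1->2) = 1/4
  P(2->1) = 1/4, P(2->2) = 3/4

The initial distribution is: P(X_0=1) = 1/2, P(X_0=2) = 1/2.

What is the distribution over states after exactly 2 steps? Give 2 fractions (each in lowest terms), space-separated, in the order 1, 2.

Propagating the distribution step by step (d_{t+1} = d_t * P):
d_0 = (1=1/2, 2=1/2)
  d_1[1] = 1/2*3/4 + 1/2*1/4 = 1/2
  d_1[2] = 1/2*1/4 + 1/2*3/4 = 1/2
d_1 = (1=1/2, 2=1/2)
  d_2[1] = 1/2*3/4 + 1/2*1/4 = 1/2
  d_2[2] = 1/2*1/4 + 1/2*3/4 = 1/2
d_2 = (1=1/2, 2=1/2)

Answer: 1/2 1/2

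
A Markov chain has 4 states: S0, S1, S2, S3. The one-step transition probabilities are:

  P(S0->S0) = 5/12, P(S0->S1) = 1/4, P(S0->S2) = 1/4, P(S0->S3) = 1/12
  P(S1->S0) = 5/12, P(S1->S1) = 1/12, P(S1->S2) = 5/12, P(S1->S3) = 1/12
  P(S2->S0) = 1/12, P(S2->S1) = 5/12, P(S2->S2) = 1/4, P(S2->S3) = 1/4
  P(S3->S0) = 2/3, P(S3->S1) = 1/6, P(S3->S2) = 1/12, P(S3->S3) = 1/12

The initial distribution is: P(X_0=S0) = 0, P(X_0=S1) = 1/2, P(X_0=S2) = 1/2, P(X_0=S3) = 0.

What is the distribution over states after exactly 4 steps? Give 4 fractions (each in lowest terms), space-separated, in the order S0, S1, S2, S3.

Answer: 1861/5184 1265/5184 697/2592 83/648

Derivation:
Propagating the distribution step by step (d_{t+1} = d_t * P):
d_0 = (S0=0, S1=1/2, S2=1/2, S3=0)
  d_1[S0] = 0*5/12 + 1/2*5/12 + 1/2*1/12 + 0*2/3 = 1/4
  d_1[S1] = 0*1/4 + 1/2*1/12 + 1/2*5/12 + 0*1/6 = 1/4
  d_1[S2] = 0*1/4 + 1/2*5/12 + 1/2*1/4 + 0*1/12 = 1/3
  d_1[S3] = 0*1/12 + 1/2*1/12 + 1/2*1/4 + 0*1/12 = 1/6
d_1 = (S0=1/4, S1=1/4, S2=1/3, S3=1/6)
  d_2[S0] = 1/4*5/12 + 1/4*5/12 + 1/3*1/12 + 1/6*2/3 = 25/72
  d_2[S1] = 1/4*1/4 + 1/4*1/12 + 1/3*5/12 + 1/6*1/6 = 1/4
  d_2[S2] = 1/4*1/4 + 1/4*5/12 + 1/3*1/4 + 1/6*1/12 = 19/72
  d_2[S3] = 1/4*1/12 + 1/4*1/12 + 1/3*1/4 + 1/6*1/12 = 5/36
d_2 = (S0=25/72, S1=1/4, S2=19/72, S3=5/36)
  d_3[S0] = 25/72*5/12 + 1/4*5/12 + 19/72*1/12 + 5/36*2/3 = 157/432
  d_3[S1] = 25/72*1/4 + 1/4*1/12 + 19/72*5/12 + 5/36*1/6 = 13/54
  d_3[S2] = 25/72*1/4 + 1/4*5/12 + 19/72*1/4 + 5/36*1/12 = 29/108
  d_3[S3] = 25/72*1/12 + 1/4*1/12 + 19/72*1/4 + 5/36*1/12 = 55/432
d_3 = (S0=157/432, S1=13/54, S2=29/108, S3=55/432)
  d_4[S0] = 157/432*5/12 + 13/54*5/12 + 29/108*1/12 + 55/432*2/3 = 1861/5184
  d_4[S1] = 157/432*1/4 + 13/54*1/12 + 29/108*5/12 + 55/432*1/6 = 1265/5184
  d_4[S2] = 157/432*1/4 + 13/54*5/12 + 29/108*1/4 + 55/432*1/12 = 697/2592
  d_4[S3] = 157/432*1/12 + 13/54*1/12 + 29/108*1/4 + 55/432*1/12 = 83/648
d_4 = (S0=1861/5184, S1=1265/5184, S2=697/2592, S3=83/648)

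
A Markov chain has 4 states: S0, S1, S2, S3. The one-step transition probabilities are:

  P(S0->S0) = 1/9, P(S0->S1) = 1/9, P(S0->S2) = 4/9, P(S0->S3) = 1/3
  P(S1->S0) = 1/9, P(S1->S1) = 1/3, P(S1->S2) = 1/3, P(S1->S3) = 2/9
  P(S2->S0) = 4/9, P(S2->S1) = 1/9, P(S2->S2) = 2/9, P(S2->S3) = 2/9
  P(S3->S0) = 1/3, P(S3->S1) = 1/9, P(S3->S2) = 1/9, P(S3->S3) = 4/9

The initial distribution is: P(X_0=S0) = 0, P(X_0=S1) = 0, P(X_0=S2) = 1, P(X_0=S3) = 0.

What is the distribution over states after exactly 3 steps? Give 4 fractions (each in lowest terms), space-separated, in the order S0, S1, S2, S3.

Propagating the distribution step by step (d_{t+1} = d_t * P):
d_0 = (S0=0, S1=0, S2=1, S3=0)
  d_1[S0] = 0*1/9 + 0*1/9 + 1*4/9 + 0*1/3 = 4/9
  d_1[S1] = 0*1/9 + 0*1/3 + 1*1/9 + 0*1/9 = 1/9
  d_1[S2] = 0*4/9 + 0*1/3 + 1*2/9 + 0*1/9 = 2/9
  d_1[S3] = 0*1/3 + 0*2/9 + 1*2/9 + 0*4/9 = 2/9
d_1 = (S0=4/9, S1=1/9, S2=2/9, S3=2/9)
  d_2[S0] = 4/9*1/9 + 1/9*1/9 + 2/9*4/9 + 2/9*1/3 = 19/81
  d_2[S1] = 4/9*1/9 + 1/9*1/3 + 2/9*1/9 + 2/9*1/9 = 11/81
  d_2[S2] = 4/9*4/9 + 1/9*1/3 + 2/9*2/9 + 2/9*1/9 = 25/81
  d_2[S3] = 4/9*1/3 + 1/9*2/9 + 2/9*2/9 + 2/9*4/9 = 26/81
d_2 = (S0=19/81, S1=11/81, S2=25/81, S3=26/81)
  d_3[S0] = 19/81*1/9 + 11/81*1/9 + 25/81*4/9 + 26/81*1/3 = 208/729
  d_3[S1] = 19/81*1/9 + 11/81*1/3 + 25/81*1/9 + 26/81*1/9 = 103/729
  d_3[S2] = 19/81*4/9 + 11/81*1/3 + 25/81*2/9 + 26/81*1/9 = 185/729
  d_3[S3] = 19/81*1/3 + 11/81*2/9 + 25/81*2/9 + 26/81*4/9 = 233/729
d_3 = (S0=208/729, S1=103/729, S2=185/729, S3=233/729)

Answer: 208/729 103/729 185/729 233/729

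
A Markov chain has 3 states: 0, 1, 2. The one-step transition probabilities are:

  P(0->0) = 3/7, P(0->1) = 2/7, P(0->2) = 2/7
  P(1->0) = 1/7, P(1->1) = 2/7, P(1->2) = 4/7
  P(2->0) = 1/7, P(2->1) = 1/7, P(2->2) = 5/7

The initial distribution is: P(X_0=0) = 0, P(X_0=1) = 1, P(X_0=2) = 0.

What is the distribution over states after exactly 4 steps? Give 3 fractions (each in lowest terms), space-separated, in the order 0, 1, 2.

Propagating the distribution step by step (d_{t+1} = d_t * P):
d_0 = (0=0, 1=1, 2=0)
  d_1[0] = 0*3/7 + 1*1/7 + 0*1/7 = 1/7
  d_1[1] = 0*2/7 + 1*2/7 + 0*1/7 = 2/7
  d_1[2] = 0*2/7 + 1*4/7 + 0*5/7 = 4/7
d_1 = (0=1/7, 1=2/7, 2=4/7)
  d_2[0] = 1/7*3/7 + 2/7*1/7 + 4/7*1/7 = 9/49
  d_2[1] = 1/7*2/7 + 2/7*2/7 + 4/7*1/7 = 10/49
  d_2[2] = 1/7*2/7 + 2/7*4/7 + 4/7*5/7 = 30/49
d_2 = (0=9/49, 1=10/49, 2=30/49)
  d_3[0] = 9/49*3/7 + 10/49*1/7 + 30/49*1/7 = 67/343
  d_3[1] = 9/49*2/7 + 10/49*2/7 + 30/49*1/7 = 68/343
  d_3[2] = 9/49*2/7 + 10/49*4/7 + 30/49*5/7 = 208/343
d_3 = (0=67/343, 1=68/343, 2=208/343)
  d_4[0] = 67/343*3/7 + 68/343*1/7 + 208/343*1/7 = 477/2401
  d_4[1] = 67/343*2/7 + 68/343*2/7 + 208/343*1/7 = 478/2401
  d_4[2] = 67/343*2/7 + 68/343*4/7 + 208/343*5/7 = 1446/2401
d_4 = (0=477/2401, 1=478/2401, 2=1446/2401)

Answer: 477/2401 478/2401 1446/2401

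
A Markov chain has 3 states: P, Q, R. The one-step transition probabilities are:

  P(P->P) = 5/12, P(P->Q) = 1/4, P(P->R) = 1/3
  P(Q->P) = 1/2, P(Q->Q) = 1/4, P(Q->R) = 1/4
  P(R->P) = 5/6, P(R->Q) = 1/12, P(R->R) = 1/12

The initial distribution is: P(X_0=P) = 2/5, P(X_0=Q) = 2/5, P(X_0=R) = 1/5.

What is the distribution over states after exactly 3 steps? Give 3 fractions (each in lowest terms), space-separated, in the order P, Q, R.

Propagating the distribution step by step (d_{t+1} = d_t * P):
d_0 = (P=2/5, Q=2/5, R=1/5)
  d_1[P] = 2/5*5/12 + 2/5*1/2 + 1/5*5/6 = 8/15
  d_1[Q] = 2/5*1/4 + 2/5*1/4 + 1/5*1/12 = 13/60
  d_1[R] = 2/5*1/3 + 2/5*1/4 + 1/5*1/12 = 1/4
d_1 = (P=8/15, Q=13/60, R=1/4)
  d_2[P] = 8/15*5/12 + 13/60*1/2 + 1/4*5/6 = 97/180
  d_2[Q] = 8/15*1/4 + 13/60*1/4 + 1/4*1/12 = 5/24
  d_2[R] = 8/15*1/3 + 13/60*1/4 + 1/4*1/12 = 91/360
d_2 = (P=97/180, Q=5/24, R=91/360)
  d_3[P] = 97/180*5/12 + 5/24*1/2 + 91/360*5/6 = 233/432
  d_3[Q] = 97/180*1/4 + 5/24*1/4 + 91/360*1/12 = 449/2160
  d_3[R] = 97/180*1/3 + 5/24*1/4 + 91/360*1/12 = 91/360
d_3 = (P=233/432, Q=449/2160, R=91/360)

Answer: 233/432 449/2160 91/360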